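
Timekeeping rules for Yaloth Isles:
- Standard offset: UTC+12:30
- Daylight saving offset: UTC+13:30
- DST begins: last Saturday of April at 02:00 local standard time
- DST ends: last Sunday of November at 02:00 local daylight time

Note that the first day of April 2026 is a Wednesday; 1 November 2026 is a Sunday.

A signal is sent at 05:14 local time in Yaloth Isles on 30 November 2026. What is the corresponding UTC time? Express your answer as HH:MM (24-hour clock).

16:44

1 April 2026 is a Wednesday, so Saturdays fall on 4, 11, 18, 25; the last is April 25.
1 November 2026 is a Sunday, so Sundays fall on 1, 8, 15, 22, 29; the last is November 29.
30 November 2026 is outside the daylight-saving period (25 April – 29 November), so Yaloth Isles is on standard time, UTC+12:30.
05:14 local − 12h30m = 16:44 UTC (rolling into the previous day, 29 November 2026).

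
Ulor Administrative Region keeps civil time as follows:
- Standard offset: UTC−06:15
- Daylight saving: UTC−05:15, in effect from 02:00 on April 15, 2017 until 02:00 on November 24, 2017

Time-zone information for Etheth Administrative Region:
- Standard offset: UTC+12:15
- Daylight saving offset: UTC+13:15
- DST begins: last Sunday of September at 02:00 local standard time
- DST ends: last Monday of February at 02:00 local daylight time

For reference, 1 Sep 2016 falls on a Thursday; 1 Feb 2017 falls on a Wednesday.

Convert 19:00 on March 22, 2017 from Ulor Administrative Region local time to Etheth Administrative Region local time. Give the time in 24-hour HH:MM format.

March 22, 2017 is outside the daylight-saving period (15 April – 24 November), so Ulor Administrative Region is on standard time, UTC−06:15.
19:00 Ulor Administrative Region + 6h15m = 01:15 UTC (rolling into the next day, 23 March 2017).
1 September 2016 is a Thursday, so Sundays fall on 4, 11, 18, 25; the last is September 25.
1 February 2017 is a Wednesday, so Mondays fall on 6, 13, 20, 27; the last is February 27.
At the standard offset (UTC+12:15), 01:15 UTC + 12h15m = 13:30 Etheth Administrative Region standard time.
Daylight saving runs 25 September 2016 – 27 February 2017; the standard-time date in Etheth Administrative Region, March 23, 2017, is outside that window, so Etheth Administrative Region is on standard time at UTC+12:15.
01:15 UTC + 12h15m = 13:30 Etheth Administrative Region.

13:30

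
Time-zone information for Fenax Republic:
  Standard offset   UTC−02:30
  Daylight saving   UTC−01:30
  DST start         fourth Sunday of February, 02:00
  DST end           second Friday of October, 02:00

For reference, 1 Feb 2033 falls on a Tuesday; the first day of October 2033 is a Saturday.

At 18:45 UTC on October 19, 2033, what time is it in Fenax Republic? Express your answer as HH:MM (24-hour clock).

1 February 2033 is a Tuesday, so the first Sunday is February 6 and the fourth is February 27.
1 October 2033 is a Saturday, so the first Friday is October 7 and the second is October 14.
At the standard offset (UTC−02:30), 18:45 UTC − 2h30m = 16:15 Fenax Republic standard time.
Daylight saving runs 27 February – 14 October; the standard-time date in Fenax Republic, October 19, 2033, is outside that window, so Fenax Republic is on standard time at UTC−02:30.
18:45 UTC − 2h30m = 16:15 local.

16:15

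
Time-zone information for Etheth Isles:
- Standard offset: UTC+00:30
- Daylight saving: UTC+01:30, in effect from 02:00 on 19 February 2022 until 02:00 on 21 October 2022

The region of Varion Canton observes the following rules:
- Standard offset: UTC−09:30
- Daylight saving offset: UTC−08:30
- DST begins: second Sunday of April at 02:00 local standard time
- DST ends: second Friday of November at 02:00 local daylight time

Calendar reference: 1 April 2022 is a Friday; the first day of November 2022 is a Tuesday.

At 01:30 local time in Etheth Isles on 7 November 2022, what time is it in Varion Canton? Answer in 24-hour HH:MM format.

Daylight saving runs 19 February – 21 October; 7 November 2022 is outside that window, so Etheth Isles is on standard time at UTC+00:30.
01:30 Etheth Isles − 0h30m = 01:00 UTC.
1 April 2022 is a Friday, so the first Sunday is April 3 and the second is April 10.
1 November 2022 is a Tuesday, so the first Friday is November 4 and the second is November 11.
At the standard offset (UTC−09:30), 01:00 UTC − 9h30m = 15:30 Varion Canton standard time (rolling into the previous day, 6 November 2022).
Daylight saving runs 10 April – 11 November; the standard-time date in Varion Canton, 6 November 2022, is inside that window, so Varion Canton is at UTC−08:30.
01:00 UTC − 8h30m = 16:30 Varion Canton (rolling into the previous day, 6 November 2022).

16:30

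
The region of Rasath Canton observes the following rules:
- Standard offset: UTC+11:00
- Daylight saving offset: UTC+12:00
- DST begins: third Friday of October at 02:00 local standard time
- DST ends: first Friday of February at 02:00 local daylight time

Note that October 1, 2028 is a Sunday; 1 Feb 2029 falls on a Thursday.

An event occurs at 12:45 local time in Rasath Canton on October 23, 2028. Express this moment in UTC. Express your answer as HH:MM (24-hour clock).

00:45

1 October 2028 is a Sunday, so the first Friday is October 6 and the third is October 20.
1 February 2029 is a Thursday, so the first Friday is February 2.
October 23, 2028 falls between 20 October 2028 and 2 February 2029, so daylight saving is in effect and Rasath Canton is at UTC+12:00.
12:45 local − 12h = 00:45 UTC.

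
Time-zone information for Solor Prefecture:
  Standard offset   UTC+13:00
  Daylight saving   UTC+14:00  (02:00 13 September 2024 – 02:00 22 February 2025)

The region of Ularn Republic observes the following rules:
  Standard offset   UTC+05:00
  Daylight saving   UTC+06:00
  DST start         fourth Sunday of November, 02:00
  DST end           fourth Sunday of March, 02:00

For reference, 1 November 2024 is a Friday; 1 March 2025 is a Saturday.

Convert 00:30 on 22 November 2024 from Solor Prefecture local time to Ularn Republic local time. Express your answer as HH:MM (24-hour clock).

15:30

Daylight saving runs 13 September 2024 – 22 February 2025; 22 November 2024 is inside that window, so Solor Prefecture is at UTC+14:00.
00:30 Solor Prefecture − 14h = 10:30 UTC (rolling into the previous day, 21 November 2024).
1 November 2024 is a Friday, so the first Sunday is November 3 and the fourth is November 24.
1 March 2025 is a Saturday, so the first Sunday is March 2 and the fourth is March 23.
At the standard offset (UTC+05:00), 10:30 UTC + 5h = 15:30 Ularn Republic standard time.
The standard-time date in Ularn Republic, 21 November 2024, does not fall between 24 November 2024 and 23 March 2025, so daylight saving is not in effect and Ularn Republic is at UTC+05:00.
10:30 UTC + 5h = 15:30 Ularn Republic.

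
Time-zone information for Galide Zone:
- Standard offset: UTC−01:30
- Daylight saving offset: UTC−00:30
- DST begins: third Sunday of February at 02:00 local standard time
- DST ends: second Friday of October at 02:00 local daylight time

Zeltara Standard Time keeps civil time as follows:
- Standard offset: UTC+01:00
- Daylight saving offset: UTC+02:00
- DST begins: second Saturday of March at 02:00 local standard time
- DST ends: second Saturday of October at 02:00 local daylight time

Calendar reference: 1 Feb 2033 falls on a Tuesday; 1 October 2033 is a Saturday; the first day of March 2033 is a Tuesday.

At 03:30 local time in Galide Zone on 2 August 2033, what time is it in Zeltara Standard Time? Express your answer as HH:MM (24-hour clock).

06:00

1 February 2033 is a Tuesday, so the first Sunday is February 6 and the third is February 20.
1 October 2033 is a Saturday, so the first Friday is October 7 and the second is October 14.
Daylight saving runs 20 February – 14 October; 2 August 2033 is inside that window, so Galide Zone is at UTC−00:30.
03:30 Galide Zone + 0h30m = 04:00 UTC.
1 March 2033 is a Tuesday, so the first Saturday is March 5 and the second is March 12.
1 October 2033 is a Saturday, so the first Saturday is October 1 and the second is October 8.
At the standard offset (UTC+01:00), 04:00 UTC + 1h = 05:00 Zeltara Standard Time standard time.
The standard-time date in Zeltara Standard Time, 2 August 2033, falls between 12 March and 8 October, so daylight saving is in effect and Zeltara Standard Time is at UTC+02:00.
04:00 UTC + 2h = 06:00 Zeltara Standard Time.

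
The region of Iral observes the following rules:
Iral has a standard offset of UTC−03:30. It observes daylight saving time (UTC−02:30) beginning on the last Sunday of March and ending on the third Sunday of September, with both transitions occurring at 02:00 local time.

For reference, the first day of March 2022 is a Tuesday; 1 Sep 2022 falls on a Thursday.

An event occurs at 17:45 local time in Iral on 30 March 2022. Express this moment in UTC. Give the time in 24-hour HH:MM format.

1 March 2022 is a Tuesday, so Sundays fall on 6, 13, 20, 27; the last is March 27.
1 September 2022 is a Thursday, so the first Sunday is September 4 and the third is September 18.
30 March 2022 lies within the daylight-saving period (27 March – 18 September), so Iral is on daylight time, UTC−02:30.
17:45 local + 2h30m = 20:15 UTC.

20:15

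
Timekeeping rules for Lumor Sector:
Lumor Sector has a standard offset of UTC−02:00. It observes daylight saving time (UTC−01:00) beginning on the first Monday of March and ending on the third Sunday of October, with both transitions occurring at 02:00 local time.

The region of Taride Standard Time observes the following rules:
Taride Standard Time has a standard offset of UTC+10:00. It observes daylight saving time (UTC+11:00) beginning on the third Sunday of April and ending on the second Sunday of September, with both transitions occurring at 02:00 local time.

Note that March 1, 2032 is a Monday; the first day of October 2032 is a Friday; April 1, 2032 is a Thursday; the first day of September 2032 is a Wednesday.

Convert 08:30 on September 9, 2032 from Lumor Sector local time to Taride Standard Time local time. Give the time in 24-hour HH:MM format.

1 March 2032 is a Monday, so the first Monday is March 1.
1 October 2032 is a Friday, so the first Sunday is October 3 and the third is October 17.
Daylight saving runs 1 March – 17 October; September 9, 2032 is inside that window, so Lumor Sector is at UTC−01:00.
08:30 Lumor Sector + 1h = 09:30 UTC.
1 April 2032 is a Thursday, so the first Sunday is April 4 and the third is April 18.
1 September 2032 is a Wednesday, so the first Sunday is September 5 and the second is September 12.
At the standard offset (UTC+10:00), 09:30 UTC + 10h = 19:30 Taride Standard Time standard time.
The standard-time date in Taride Standard Time, September 9, 2032, falls between 18 April and 12 September, so daylight saving is in effect and Taride Standard Time is at UTC+11:00.
09:30 UTC + 11h = 20:30 Taride Standard Time.

20:30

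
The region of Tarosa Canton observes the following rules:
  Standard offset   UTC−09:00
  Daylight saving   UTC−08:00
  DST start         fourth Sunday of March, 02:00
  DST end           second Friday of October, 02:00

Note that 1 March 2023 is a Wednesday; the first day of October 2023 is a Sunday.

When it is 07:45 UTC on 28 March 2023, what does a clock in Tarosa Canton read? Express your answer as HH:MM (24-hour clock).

1 March 2023 is a Wednesday, so the first Sunday is March 5 and the fourth is March 26.
1 October 2023 is a Sunday, so the first Friday is October 6 and the second is October 13.
At the standard offset (UTC−09:00), 07:45 UTC − 9h = 22:45 Tarosa Canton standard time (rolling into the previous day, 27 March 2023).
The standard-time date in Tarosa Canton, 27 March 2023, lies within the daylight-saving period (26 March – 13 October), so Tarosa Canton is on daylight time, UTC−08:00.
07:45 UTC − 8h = 23:45 local (rolling into the previous day, 27 March 2023).

23:45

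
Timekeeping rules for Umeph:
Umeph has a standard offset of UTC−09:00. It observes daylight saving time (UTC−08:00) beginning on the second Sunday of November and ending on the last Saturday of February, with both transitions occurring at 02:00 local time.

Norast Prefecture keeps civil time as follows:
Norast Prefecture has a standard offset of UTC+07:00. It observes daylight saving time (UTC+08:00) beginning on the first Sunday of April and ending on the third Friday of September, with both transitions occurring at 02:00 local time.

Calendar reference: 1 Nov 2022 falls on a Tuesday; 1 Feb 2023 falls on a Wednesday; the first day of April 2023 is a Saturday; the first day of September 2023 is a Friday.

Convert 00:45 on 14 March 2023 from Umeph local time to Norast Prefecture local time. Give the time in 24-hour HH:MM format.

16:45

1 November 2022 is a Tuesday, so the first Sunday is November 6 and the second is November 13.
1 February 2023 is a Wednesday, so Saturdays fall on 4, 11, 18, 25; the last is February 25.
Daylight saving runs 13 November 2022 – 25 February 2023; 14 March 2023 is outside that window, so Umeph is on standard time at UTC−09:00.
00:45 Umeph + 9h = 09:45 UTC.
1 April 2023 is a Saturday, so the first Sunday is April 2.
1 September 2023 is a Friday, so the first Friday is September 1 and the third is September 15.
At the standard offset (UTC+07:00), 09:45 UTC + 7h = 16:45 Norast Prefecture standard time.
The standard-time date in Norast Prefecture, 14 March 2023, does not fall between 2 April and 15 September, so daylight saving is not in effect and Norast Prefecture is at UTC+07:00.
09:45 UTC + 7h = 16:45 Norast Prefecture.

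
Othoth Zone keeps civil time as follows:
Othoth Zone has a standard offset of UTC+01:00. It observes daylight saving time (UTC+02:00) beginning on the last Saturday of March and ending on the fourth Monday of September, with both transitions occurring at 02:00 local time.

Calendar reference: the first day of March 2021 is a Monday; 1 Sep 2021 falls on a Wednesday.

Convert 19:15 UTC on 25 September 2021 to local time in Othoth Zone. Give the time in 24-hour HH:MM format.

1 March 2021 is a Monday, so Saturdays fall on 6, 13, 20, 27; the last is March 27.
1 September 2021 is a Wednesday, so the first Monday is September 6 and the fourth is September 27.
At the standard offset (UTC+01:00), 19:15 UTC + 1h = 20:15 Othoth Zone standard time.
The standard-time date in Othoth Zone, 25 September 2021, lies within the daylight-saving period (27 March – 27 September), so Othoth Zone is on daylight time, UTC+02:00.
19:15 UTC + 2h = 21:15 local.

21:15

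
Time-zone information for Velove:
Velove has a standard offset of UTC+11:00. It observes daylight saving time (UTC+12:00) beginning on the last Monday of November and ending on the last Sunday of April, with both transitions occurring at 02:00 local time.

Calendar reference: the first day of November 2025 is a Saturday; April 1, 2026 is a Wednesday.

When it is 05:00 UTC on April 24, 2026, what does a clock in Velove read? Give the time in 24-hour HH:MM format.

1 November 2025 is a Saturday, so Mondays fall on 3, 10, 17, 24; the last is November 24.
1 April 2026 is a Wednesday, so Sundays fall on 5, 12, 19, 26; the last is April 26.
At the standard offset (UTC+11:00), 05:00 UTC + 11h = 16:00 Velove standard time.
Daylight saving runs 24 November 2025 – 26 April 2026; the standard-time date in Velove, April 24, 2026, is inside that window, so Velove is at UTC+12:00.
05:00 UTC + 12h = 17:00 local.

17:00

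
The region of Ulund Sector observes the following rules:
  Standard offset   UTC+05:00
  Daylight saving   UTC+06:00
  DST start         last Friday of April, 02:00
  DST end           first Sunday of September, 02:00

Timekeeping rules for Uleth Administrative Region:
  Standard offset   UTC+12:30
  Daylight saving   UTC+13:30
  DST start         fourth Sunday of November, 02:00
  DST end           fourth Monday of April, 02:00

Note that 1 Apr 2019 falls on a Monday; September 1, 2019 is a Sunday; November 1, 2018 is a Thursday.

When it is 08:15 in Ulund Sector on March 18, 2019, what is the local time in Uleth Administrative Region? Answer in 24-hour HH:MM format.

16:45

1 April 2019 is a Monday, so Fridays fall on 5, 12, 19, 26; the last is April 26.
1 September 2019 is a Sunday, so the first Sunday is September 1.
Daylight saving runs 26 April – 1 September; March 18, 2019 is outside that window, so Ulund Sector is on standard time at UTC+05:00.
08:15 Ulund Sector − 5h = 03:15 UTC.
1 November 2018 is a Thursday, so the first Sunday is November 4 and the fourth is November 25.
1 April 2019 is a Monday, so the first Monday is April 1 and the fourth is April 22.
At the standard offset (UTC+12:30), 03:15 UTC + 12h30m = 15:45 Uleth Administrative Region standard time.
Daylight saving runs 25 November 2018 – 22 April 2019; the standard-time date in Uleth Administrative Region, March 18, 2019, is inside that window, so Uleth Administrative Region is at UTC+13:30.
03:15 UTC + 13h30m = 16:45 Uleth Administrative Region.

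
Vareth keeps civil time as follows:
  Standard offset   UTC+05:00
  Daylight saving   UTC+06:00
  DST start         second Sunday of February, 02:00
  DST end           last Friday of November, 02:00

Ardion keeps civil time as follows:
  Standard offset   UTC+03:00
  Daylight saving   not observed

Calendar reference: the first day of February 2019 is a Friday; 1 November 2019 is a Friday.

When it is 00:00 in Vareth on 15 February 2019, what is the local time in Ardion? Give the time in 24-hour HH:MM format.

21:00

1 February 2019 is a Friday, so the first Sunday is February 3 and the second is February 10.
1 November 2019 is a Friday, so Fridays fall on 1, 8, 15, 22, 29; the last is November 29.
15 February 2019 falls between 10 February and 29 November, so daylight saving is in effect and Vareth is at UTC+06:00.
00:00 Vareth − 6h = 18:00 UTC (rolling into the previous day, 14 February 2019).
Ardion stays on UTC+03:00 all year.
18:00 UTC + 3h = 21:00 Ardion.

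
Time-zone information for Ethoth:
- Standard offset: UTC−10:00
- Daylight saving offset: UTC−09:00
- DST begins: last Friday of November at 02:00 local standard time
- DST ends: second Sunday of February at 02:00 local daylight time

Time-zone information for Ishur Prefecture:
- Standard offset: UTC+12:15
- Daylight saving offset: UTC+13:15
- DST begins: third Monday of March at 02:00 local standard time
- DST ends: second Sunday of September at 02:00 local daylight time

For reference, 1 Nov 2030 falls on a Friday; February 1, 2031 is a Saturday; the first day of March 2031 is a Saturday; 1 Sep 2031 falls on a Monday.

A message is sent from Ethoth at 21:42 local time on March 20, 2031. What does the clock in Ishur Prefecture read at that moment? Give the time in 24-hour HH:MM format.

1 November 2030 is a Friday, so Fridays fall on 1, 8, 15, 22, 29; the last is November 29.
1 February 2031 is a Saturday, so the first Sunday is February 2 and the second is February 9.
March 20, 2031 is outside the daylight-saving period (29 November 2030 – 9 February 2031), so Ethoth is on standard time, UTC−10:00.
21:42 Ethoth + 10h = 07:42 UTC (rolling into the next day, 21 March 2031).
1 March 2031 is a Saturday, so the first Monday is March 3 and the third is March 17.
1 September 2031 is a Monday, so the first Sunday is September 7 and the second is September 14.
At the standard offset (UTC+12:15), 07:42 UTC + 12h15m = 19:57 Ishur Prefecture standard time.
The standard-time date in Ishur Prefecture, March 21, 2031, falls between 17 March and 14 September, so daylight saving is in effect and Ishur Prefecture is at UTC+13:15.
07:42 UTC + 13h15m = 20:57 Ishur Prefecture.

20:57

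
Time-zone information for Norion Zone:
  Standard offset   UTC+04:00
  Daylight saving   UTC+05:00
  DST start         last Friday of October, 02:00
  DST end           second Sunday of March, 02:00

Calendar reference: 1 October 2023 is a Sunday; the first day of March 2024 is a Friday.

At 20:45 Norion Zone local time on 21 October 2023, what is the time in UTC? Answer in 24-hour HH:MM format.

16:45

1 October 2023 is a Sunday, so Fridays fall on 6, 13, 20, 27; the last is October 27.
1 March 2024 is a Friday, so the first Sunday is March 3 and the second is March 10.
21 October 2023 does not fall between 27 October 2023 and 10 March 2024, so daylight saving is not in effect and Norion Zone is at UTC+04:00.
20:45 local − 4h = 16:45 UTC.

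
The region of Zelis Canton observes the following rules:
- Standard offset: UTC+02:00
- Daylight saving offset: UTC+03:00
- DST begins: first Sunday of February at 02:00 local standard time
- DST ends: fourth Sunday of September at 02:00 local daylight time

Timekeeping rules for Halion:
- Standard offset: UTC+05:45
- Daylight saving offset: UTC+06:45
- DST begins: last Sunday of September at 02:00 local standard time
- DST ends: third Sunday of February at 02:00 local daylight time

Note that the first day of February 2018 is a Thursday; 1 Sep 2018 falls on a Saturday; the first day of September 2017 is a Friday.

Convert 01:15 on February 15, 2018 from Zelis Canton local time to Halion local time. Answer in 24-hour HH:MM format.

05:00

1 February 2018 is a Thursday, so the first Sunday is February 4.
1 September 2018 is a Saturday, so the first Sunday is September 2 and the fourth is September 23.
February 15, 2018 falls between 4 February and 23 September, so daylight saving is in effect and Zelis Canton is at UTC+03:00.
01:15 Zelis Canton − 3h = 22:15 UTC (rolling into the previous day, 14 February 2018).
1 September 2017 is a Friday, so Sundays fall on 3, 10, 17, 24; the last is September 24.
1 February 2018 is a Thursday, so the first Sunday is February 4 and the third is February 18.
At the standard offset (UTC+05:45), 22:15 UTC + 5h45m = 04:00 Halion standard time (rolling into the next day, 15 February 2018).
Daylight saving runs 24 September 2017 – 18 February 2018; the standard-time date in Halion, February 15, 2018, is inside that window, so Halion is at UTC+06:45.
22:15 UTC + 6h45m = 05:00 Halion (rolling into the next day, 15 February 2018).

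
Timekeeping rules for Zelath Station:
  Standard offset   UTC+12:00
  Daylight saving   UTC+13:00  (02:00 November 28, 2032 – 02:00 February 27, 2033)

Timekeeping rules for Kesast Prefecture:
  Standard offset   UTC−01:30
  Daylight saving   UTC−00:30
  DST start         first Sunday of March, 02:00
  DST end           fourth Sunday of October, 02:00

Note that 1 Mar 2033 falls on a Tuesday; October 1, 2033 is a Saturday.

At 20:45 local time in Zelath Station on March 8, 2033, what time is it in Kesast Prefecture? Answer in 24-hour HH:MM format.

08:15

March 8, 2033 does not fall between 28 November 2032 and 27 February 2033, so daylight saving is not in effect and Zelath Station is at UTC+12:00.
20:45 Zelath Station − 12h = 08:45 UTC.
1 March 2033 is a Tuesday, so the first Sunday is March 6.
1 October 2033 is a Saturday, so the first Sunday is October 2 and the fourth is October 23.
At the standard offset (UTC−01:30), 08:45 UTC − 1h30m = 07:15 Kesast Prefecture standard time.
The standard-time date in Kesast Prefecture, March 8, 2033, lies within the daylight-saving period (6 March – 23 October), so Kesast Prefecture is on daylight time, UTC−00:30.
08:45 UTC − 0h30m = 08:15 Kesast Prefecture.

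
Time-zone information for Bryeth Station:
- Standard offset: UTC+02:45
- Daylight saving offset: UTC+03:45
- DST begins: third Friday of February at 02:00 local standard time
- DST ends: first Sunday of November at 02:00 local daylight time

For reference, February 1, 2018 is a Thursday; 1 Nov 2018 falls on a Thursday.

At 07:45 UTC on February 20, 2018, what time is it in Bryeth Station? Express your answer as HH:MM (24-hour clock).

1 February 2018 is a Thursday, so the first Friday is February 2 and the third is February 16.
1 November 2018 is a Thursday, so the first Sunday is November 4.
At the standard offset (UTC+02:45), 07:45 UTC + 2h45m = 10:30 Bryeth Station standard time.
The standard-time date in Bryeth Station, February 20, 2018, falls between 16 February and 4 November, so daylight saving is in effect and Bryeth Station is at UTC+03:45.
07:45 UTC + 3h45m = 11:30 local.

11:30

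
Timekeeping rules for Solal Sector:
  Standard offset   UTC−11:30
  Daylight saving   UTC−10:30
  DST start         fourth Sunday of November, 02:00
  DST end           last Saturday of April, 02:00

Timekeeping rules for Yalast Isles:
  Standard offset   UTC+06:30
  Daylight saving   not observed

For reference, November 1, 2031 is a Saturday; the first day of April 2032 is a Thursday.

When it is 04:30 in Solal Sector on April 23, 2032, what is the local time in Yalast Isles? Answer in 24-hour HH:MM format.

1 November 2031 is a Saturday, so the first Sunday is November 2 and the fourth is November 23.
1 April 2032 is a Thursday, so Saturdays fall on 3, 10, 17, 24; the last is April 24.
Daylight saving runs 23 November 2031 – 24 April 2032; April 23, 2032 is inside that window, so Solal Sector is at UTC−10:30.
04:30 Solal Sector + 10h30m = 15:00 UTC.
Yalast Isles has no daylight saving, so its offset is UTC+06:30 year-round.
15:00 UTC + 6h30m = 21:30 Yalast Isles.

21:30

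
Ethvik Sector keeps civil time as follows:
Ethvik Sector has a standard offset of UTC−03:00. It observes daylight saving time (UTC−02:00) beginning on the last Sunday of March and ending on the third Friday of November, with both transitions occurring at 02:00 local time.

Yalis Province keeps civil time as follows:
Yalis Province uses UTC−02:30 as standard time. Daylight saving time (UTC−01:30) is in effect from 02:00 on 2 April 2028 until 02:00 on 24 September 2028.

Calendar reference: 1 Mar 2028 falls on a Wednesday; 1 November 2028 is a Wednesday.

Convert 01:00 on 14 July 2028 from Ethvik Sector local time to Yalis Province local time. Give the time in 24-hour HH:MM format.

1 March 2028 is a Wednesday, so Sundays fall on 5, 12, 19, 26; the last is March 26.
1 November 2028 is a Wednesday, so the first Friday is November 3 and the third is November 17.
Daylight saving runs 26 March – 17 November; 14 July 2028 is inside that window, so Ethvik Sector is at UTC−02:00.
01:00 Ethvik Sector + 2h = 03:00 UTC.
At the standard offset (UTC−02:30), 03:00 UTC − 2h30m = 00:30 Yalis Province standard time.
The standard-time date in Yalis Province, 14 July 2028, falls between 2 April and 24 September, so daylight saving is in effect and Yalis Province is at UTC−01:30.
03:00 UTC − 1h30m = 01:30 Yalis Province.

01:30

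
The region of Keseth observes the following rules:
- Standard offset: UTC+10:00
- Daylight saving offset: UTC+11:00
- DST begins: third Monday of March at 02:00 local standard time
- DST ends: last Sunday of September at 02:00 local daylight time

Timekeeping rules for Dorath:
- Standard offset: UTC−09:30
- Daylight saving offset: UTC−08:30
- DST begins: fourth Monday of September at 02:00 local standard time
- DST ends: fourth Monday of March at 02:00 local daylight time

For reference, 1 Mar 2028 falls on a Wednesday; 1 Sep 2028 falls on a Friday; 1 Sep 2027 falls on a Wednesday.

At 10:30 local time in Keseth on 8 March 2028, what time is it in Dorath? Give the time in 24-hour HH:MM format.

16:00

1 March 2028 is a Wednesday, so the first Monday is March 6 and the third is March 20.
1 September 2028 is a Friday, so Sundays fall on 3, 10, 17, 24; the last is September 24.
8 March 2028 is outside the daylight-saving period (20 March – 24 September), so Keseth is on standard time, UTC+10:00.
10:30 Keseth − 10h = 00:30 UTC.
1 September 2027 is a Wednesday, so the first Monday is September 6 and the fourth is September 27.
1 March 2028 is a Wednesday, so the first Monday is March 6 and the fourth is March 27.
At the standard offset (UTC−09:30), 00:30 UTC − 9h30m = 15:00 Dorath standard time (rolling into the previous day, 7 March 2028).
Daylight saving runs 27 September 2027 – 27 March 2028; the standard-time date in Dorath, 7 March 2028, is inside that window, so Dorath is at UTC−08:30.
00:30 UTC − 8h30m = 16:00 Dorath (rolling into the previous day, 7 March 2028).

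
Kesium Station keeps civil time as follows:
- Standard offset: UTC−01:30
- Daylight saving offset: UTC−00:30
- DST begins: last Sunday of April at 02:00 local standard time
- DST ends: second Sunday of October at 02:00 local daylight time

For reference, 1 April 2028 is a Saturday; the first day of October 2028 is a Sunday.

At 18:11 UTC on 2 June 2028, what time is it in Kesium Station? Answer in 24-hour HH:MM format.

17:41

1 April 2028 is a Saturday, so Sundays fall on 2, 9, 16, 23, 30; the last is April 30.
1 October 2028 is a Sunday, so the first Sunday is October 1 and the second is October 8.
At the standard offset (UTC−01:30), 18:11 UTC − 1h30m = 16:41 Kesium Station standard time.
The standard-time date in Kesium Station, 2 June 2028, lies within the daylight-saving period (30 April – 8 October), so Kesium Station is on daylight time, UTC−00:30.
18:11 UTC − 0h30m = 17:41 local.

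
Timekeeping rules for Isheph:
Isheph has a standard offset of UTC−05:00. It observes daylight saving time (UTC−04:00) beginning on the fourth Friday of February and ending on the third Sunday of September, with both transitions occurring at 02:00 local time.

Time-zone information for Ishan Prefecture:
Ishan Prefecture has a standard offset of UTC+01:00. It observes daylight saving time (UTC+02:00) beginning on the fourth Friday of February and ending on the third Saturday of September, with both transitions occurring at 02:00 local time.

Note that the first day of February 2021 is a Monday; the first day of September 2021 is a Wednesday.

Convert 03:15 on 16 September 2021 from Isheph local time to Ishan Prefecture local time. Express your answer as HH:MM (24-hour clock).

1 February 2021 is a Monday, so the first Friday is February 5 and the fourth is February 26.
1 September 2021 is a Wednesday, so the first Sunday is September 5 and the third is September 19.
16 September 2021 lies within the daylight-saving period (26 February – 19 September), so Isheph is on daylight time, UTC−04:00.
03:15 Isheph + 4h = 07:15 UTC.
1 February 2021 is a Monday, so the first Friday is February 5 and the fourth is February 26.
1 September 2021 is a Wednesday, so the first Saturday is September 4 and the third is September 18.
At the standard offset (UTC+01:00), 07:15 UTC + 1h = 08:15 Ishan Prefecture standard time.
The standard-time date in Ishan Prefecture, 16 September 2021, lies within the daylight-saving period (26 February – 18 September), so Ishan Prefecture is on daylight time, UTC+02:00.
07:15 UTC + 2h = 09:15 Ishan Prefecture.

09:15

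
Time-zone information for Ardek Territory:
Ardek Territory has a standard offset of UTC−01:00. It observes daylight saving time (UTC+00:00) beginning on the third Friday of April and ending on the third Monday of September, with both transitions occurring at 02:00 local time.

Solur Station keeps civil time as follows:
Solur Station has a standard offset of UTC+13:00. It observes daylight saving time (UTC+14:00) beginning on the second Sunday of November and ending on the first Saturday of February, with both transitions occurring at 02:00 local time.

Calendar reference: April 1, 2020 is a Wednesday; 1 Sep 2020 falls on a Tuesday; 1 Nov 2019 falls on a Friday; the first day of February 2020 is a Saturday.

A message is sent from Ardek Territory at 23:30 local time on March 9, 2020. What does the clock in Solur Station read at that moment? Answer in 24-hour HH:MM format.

1 April 2020 is a Wednesday, so the first Friday is April 3 and the third is April 17.
1 September 2020 is a Tuesday, so the first Monday is September 7 and the third is September 21.
Daylight saving runs 17 April – 21 September; March 9, 2020 is outside that window, so Ardek Territory is on standard time at UTC−01:00.
23:30 Ardek Territory + 1h = 00:30 UTC (rolling into the next day, 10 March 2020).
1 November 2019 is a Friday, so the first Sunday is November 3 and the second is November 10.
1 February 2020 is a Saturday, so the first Saturday is February 1.
At the standard offset (UTC+13:00), 00:30 UTC + 13h = 13:30 Solur Station standard time.
The standard-time date in Solur Station, March 10, 2020, does not fall between 10 November 2019 and 1 February 2020, so daylight saving is not in effect and Solur Station is at UTC+13:00.
00:30 UTC + 13h = 13:30 Solur Station.

13:30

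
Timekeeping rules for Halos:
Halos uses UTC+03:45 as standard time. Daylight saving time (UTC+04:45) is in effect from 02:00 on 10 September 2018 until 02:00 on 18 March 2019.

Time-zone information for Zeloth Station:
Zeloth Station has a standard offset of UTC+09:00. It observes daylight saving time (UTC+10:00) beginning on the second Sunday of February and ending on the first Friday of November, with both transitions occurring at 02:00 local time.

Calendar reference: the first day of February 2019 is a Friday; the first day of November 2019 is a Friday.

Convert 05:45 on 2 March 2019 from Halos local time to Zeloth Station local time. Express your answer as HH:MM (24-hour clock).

2 March 2019 lies within the daylight-saving period (10 September 2018 – 18 March 2019), so Halos is on daylight time, UTC+04:45.
05:45 Halos − 4h45m = 01:00 UTC.
1 February 2019 is a Friday, so the first Sunday is February 3 and the second is February 10.
1 November 2019 is a Friday, so the first Friday is November 1.
At the standard offset (UTC+09:00), 01:00 UTC + 9h = 10:00 Zeloth Station standard time.
Daylight saving runs 10 February – 1 November; the standard-time date in Zeloth Station, 2 March 2019, is inside that window, so Zeloth Station is at UTC+10:00.
01:00 UTC + 10h = 11:00 Zeloth Station.

11:00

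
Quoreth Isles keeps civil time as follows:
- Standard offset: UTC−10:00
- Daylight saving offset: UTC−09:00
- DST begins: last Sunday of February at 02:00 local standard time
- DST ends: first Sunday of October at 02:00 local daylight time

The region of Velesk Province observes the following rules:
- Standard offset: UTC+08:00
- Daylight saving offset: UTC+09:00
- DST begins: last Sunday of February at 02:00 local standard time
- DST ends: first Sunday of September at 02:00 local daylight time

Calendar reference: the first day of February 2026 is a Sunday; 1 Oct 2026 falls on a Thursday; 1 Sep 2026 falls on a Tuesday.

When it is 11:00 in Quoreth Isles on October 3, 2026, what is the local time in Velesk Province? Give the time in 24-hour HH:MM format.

04:00

1 February 2026 is a Sunday, so Sundays fall on 1, 8, 15, 22; the last is February 22.
1 October 2026 is a Thursday, so the first Sunday is October 4.
October 3, 2026 lies within the daylight-saving period (22 February – 4 October), so Quoreth Isles is on daylight time, UTC−09:00.
11:00 Quoreth Isles + 9h = 20:00 UTC.
1 February 2026 is a Sunday, so Sundays fall on 1, 8, 15, 22; the last is February 22.
1 September 2026 is a Tuesday, so the first Sunday is September 6.
At the standard offset (UTC+08:00), 20:00 UTC + 8h = 04:00 Velesk Province standard time (rolling into the next day, 4 October 2026).
The standard-time date in Velesk Province, October 4, 2026, is outside the daylight-saving period (22 February – 6 September), so Velesk Province is on standard time, UTC+08:00.
20:00 UTC + 8h = 04:00 Velesk Province (rolling into the next day, 4 October 2026).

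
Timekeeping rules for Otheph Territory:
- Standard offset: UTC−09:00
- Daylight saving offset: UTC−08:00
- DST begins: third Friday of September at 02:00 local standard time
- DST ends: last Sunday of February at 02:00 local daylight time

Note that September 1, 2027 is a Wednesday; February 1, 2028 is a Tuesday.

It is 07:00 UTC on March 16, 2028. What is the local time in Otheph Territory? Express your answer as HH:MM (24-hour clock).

22:00

1 September 2027 is a Wednesday, so the first Friday is September 3 and the third is September 17.
1 February 2028 is a Tuesday, so Sundays fall on 6, 13, 20, 27; the last is February 27.
At the standard offset (UTC−09:00), 07:00 UTC − 9h = 22:00 Otheph Territory standard time (rolling into the previous day, 15 March 2028).
The standard-time date in Otheph Territory, March 15, 2028, does not fall between 17 September 2027 and 27 February 2028, so daylight saving is not in effect and Otheph Territory is at UTC−09:00.
07:00 UTC − 9h = 22:00 local (rolling into the previous day, 15 March 2028).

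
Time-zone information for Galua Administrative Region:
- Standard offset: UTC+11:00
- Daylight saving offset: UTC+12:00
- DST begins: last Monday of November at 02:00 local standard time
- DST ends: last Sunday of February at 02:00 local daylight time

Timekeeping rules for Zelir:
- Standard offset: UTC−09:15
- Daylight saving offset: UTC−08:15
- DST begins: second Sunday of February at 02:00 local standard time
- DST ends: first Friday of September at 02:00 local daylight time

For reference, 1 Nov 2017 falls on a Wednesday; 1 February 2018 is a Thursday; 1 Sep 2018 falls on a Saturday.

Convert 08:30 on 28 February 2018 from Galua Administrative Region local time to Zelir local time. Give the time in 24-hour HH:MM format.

13:15

1 November 2017 is a Wednesday, so Mondays fall on 6, 13, 20, 27; the last is November 27.
1 February 2018 is a Thursday, so Sundays fall on 4, 11, 18, 25; the last is February 25.
28 February 2018 is outside the daylight-saving period (27 November 2017 – 25 February 2018), so Galua Administrative Region is on standard time, UTC+11:00.
08:30 Galua Administrative Region − 11h = 21:30 UTC (rolling into the previous day, 27 February 2018).
1 February 2018 is a Thursday, so the first Sunday is February 4 and the second is February 11.
1 September 2018 is a Saturday, so the first Friday is September 7.
At the standard offset (UTC−09:15), 21:30 UTC − 9h15m = 12:15 Zelir standard time.
The standard-time date in Zelir, 27 February 2018, falls between 11 February and 7 September, so daylight saving is in effect and Zelir is at UTC−08:15.
21:30 UTC − 8h15m = 13:15 Zelir.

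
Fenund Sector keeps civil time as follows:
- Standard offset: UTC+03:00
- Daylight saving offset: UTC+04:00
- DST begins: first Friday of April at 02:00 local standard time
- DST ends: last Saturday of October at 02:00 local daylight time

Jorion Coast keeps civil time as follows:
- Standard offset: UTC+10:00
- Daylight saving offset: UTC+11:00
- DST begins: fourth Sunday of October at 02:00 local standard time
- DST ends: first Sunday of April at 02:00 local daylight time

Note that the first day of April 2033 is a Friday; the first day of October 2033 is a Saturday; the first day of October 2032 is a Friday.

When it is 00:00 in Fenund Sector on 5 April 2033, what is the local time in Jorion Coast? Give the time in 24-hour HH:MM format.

06:00

1 April 2033 is a Friday, so the first Friday is April 1.
1 October 2033 is a Saturday, so Saturdays fall on 1, 8, 15, 22, 29; the last is October 29.
Daylight saving runs 1 April – 29 October; 5 April 2033 is inside that window, so Fenund Sector is at UTC+04:00.
00:00 Fenund Sector − 4h = 20:00 UTC (rolling into the previous day, 4 April 2033).
1 October 2032 is a Friday, so the first Sunday is October 3 and the fourth is October 24.
1 April 2033 is a Friday, so the first Sunday is April 3.
At the standard offset (UTC+10:00), 20:00 UTC + 10h = 06:00 Jorion Coast standard time (rolling into the next day, 5 April 2033).
The standard-time date in Jorion Coast, 5 April 2033, does not fall between 24 October 2032 and 3 April 2033, so daylight saving is not in effect and Jorion Coast is at UTC+10:00.
20:00 UTC + 10h = 06:00 Jorion Coast (rolling into the next day, 5 April 2033).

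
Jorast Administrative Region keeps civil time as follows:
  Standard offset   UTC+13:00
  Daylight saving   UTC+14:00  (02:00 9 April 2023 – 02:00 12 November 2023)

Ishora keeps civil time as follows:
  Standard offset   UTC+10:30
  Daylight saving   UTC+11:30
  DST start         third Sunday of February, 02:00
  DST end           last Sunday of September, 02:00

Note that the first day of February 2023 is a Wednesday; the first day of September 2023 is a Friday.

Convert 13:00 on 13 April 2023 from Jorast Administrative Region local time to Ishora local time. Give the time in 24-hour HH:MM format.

13 April 2023 lies within the daylight-saving period (9 April – 12 November), so Jorast Administrative Region is on daylight time, UTC+14:00.
13:00 Jorast Administrative Region − 14h = 23:00 UTC (rolling into the previous day, 12 April 2023).
1 February 2023 is a Wednesday, so the first Sunday is February 5 and the third is February 19.
1 September 2023 is a Friday, so Sundays fall on 3, 10, 17, 24; the last is September 24.
At the standard offset (UTC+10:30), 23:00 UTC + 10h30m = 09:30 Ishora standard time (rolling into the next day, 13 April 2023).
Daylight saving runs 19 February – 24 September; the standard-time date in Ishora, 13 April 2023, is inside that window, so Ishora is at UTC+11:30.
23:00 UTC + 11h30m = 10:30 Ishora (rolling into the next day, 13 April 2023).

10:30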